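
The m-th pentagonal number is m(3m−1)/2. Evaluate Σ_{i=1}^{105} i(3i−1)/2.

Σ i(3i−1)/2 = (3Σi² − Σi) / 2 over i = 1..105.
Σi = 5565 and Σi² = 391405.
(3·391405 − 1·5565) / 2 = 1168650/2 = 584325.

584325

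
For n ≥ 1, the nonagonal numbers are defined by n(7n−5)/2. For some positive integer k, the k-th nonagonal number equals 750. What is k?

15

Set n(7n−5)/2 = 750, giving 7n² − 5n − 1500 = 0.
The discriminant is 25 + 56·750 = 42025, and √42025 = 205.
So n = (5 + 205) / 14 = 210/14 = 15.
Check: 15·(7·15 − 5)/2 = 750. ✓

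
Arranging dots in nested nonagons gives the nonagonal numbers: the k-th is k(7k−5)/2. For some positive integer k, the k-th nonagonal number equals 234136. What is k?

259

Set n(7n−5)/2 = 234136, giving 7n² − 5n − 468272 = 0.
The discriminant is 25 + 56·234136 = 13111641, and √13111641 = 3621.
So n = (5 + 3621) / 14 = 3626/14 = 259.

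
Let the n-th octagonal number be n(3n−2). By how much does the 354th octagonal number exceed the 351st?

354·(3·354 − 2) = 375240 and 351·(3·351 − 2) = 368901.
Difference: 375240 − 368901 = 6339.

6339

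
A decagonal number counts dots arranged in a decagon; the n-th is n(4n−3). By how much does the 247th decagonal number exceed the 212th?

64155

247·(4·247 − 3) = 243295 and 212·(4·212 − 3) = 179140.
Difference: 243295 − 179140 = 64155.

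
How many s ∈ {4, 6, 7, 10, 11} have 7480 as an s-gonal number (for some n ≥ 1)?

1

s = 4: P(4, 86) = 7396 and P(4, 87) = 7569; 7480 is not s-gonal.
s = 6: P(6, 61) = 7381 and P(6, 62) = 7626; 7480 is not s-gonal.
s = 7: P(7, 55) = 7480. ✓
s = 10: P(10, 43) = 7267 and P(10, 44) = 7612; 7480 is not s-gonal.
s = 11: P(11, 41) = 7421 and P(11, 42) = 7791; 7480 is not s-gonal.
Hits: s ∈ {7} → 1.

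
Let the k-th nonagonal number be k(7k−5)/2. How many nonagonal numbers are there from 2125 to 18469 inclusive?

The n-th nonagonal number is n(7n−5)/2.
Smallest index with value ≥ 2125: n = 25 (giving 2125).
Largest index with value ≤ 18469: n = 73 (giving 18469).
Indices 25 through 73: 49 terms.

49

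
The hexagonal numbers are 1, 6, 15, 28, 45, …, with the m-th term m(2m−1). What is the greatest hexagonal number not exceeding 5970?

Solve n(2n−1) ≤ 5970 for integer n.
n = 54 gives 5778 ≤ 5970, while n = 55 gives 5995 > 5970; so the answer is 5778.

5778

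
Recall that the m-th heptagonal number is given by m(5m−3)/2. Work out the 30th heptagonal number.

2205

The 30th heptagonal number is n(5n−3)/2 with n = 30.
30·(5·30 − 3)/2 = 30·147/2 = 2205.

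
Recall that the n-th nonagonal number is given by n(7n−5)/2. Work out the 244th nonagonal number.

The 244th nonagonal number is n(7n−5)/2 with n = 244.
244·(7·244 − 5)/2 = 244·1703/2 = 207766.

207766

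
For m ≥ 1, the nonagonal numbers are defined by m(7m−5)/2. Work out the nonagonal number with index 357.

357·(7·357 − 5)/2 = 357·2494/2 = 357·1247 = 445179.

445179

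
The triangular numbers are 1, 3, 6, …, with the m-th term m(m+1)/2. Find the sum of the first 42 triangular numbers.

13244

Σ i(i+1)/2 = (Σi² + Σi) / 2 over i = 1..42.
Σi = 903 and Σi² = 25585.
(1·25585 + 1·903) / 2 = 26488/2 = 13244.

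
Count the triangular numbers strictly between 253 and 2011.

The n-th triangular number is n(n+1)/2.
Smallest index with value > 253: n = 23 (giving 276).
Largest index with value < 2011: n = 62 (giving 1953).
Indices 23 through 62: 40 terms.

40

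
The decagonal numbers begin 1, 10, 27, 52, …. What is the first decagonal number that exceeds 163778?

164227

Solve n(4n−3) > 163778 for integer n.
The largest n with value ≤ 163778 is 202 (since 162610 ≤ 163778 < 164227), so the first above is n = 203, value 164227.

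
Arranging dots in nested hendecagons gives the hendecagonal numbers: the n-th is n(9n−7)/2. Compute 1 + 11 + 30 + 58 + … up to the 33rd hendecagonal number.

54417

Σ i(9i−7)/2 = (9Σi² − 7Σi) / 2 over i = 1..33.
Σi = 561 and Σi² = 12529.
(9·12529 − 7·561) / 2 = 108834/2 = 54417.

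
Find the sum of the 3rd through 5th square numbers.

50

Σ_{i=3}^{5} i² = 55 − 5 = 50.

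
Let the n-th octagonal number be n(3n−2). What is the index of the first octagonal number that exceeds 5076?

42

Solve n(3n−2) > 5076 for integer n.
The largest n with value ≤ 5076 is 41 (since 4961 ≤ 5076 < 5208), so the first above is n = 42, value 5208.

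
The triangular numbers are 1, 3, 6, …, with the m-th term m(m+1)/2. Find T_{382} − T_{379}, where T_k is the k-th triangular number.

1143

382·383/2 = 73153 and 379·380/2 = 72010.
Difference: 73153 − 72010 = 1143.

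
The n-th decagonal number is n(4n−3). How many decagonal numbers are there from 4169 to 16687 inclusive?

32

The n-th decagonal number is n(4n−3).
Smallest index with value ≥ 4169: n = 33 (giving 4257).
Largest index with value ≤ 16687: n = 64 (giving 16192).
Indices 33 through 64: 32 terms.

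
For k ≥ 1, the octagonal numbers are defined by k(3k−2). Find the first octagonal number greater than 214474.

Solve n(3n−2) > 214474 for integer n.
The largest n with value ≤ 214474 is 267 (since 213333 ≤ 214474 < 214936), so the first above is n = 268, value 214936.

214936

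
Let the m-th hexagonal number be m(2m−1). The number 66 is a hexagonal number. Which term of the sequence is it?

Set n(2n−1) = 66, giving 2n² − n − 66 = 0.
So n = (1 + 23) / 4 = 24/4 = 6.
Check: 6·(2·6 − 1) = 66. ✓

6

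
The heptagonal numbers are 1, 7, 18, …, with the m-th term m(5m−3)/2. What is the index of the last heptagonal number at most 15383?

Solve n(5n−3)/2 ≤ 15383 for integer n.
n = 78 gives 15093 ≤ 15383, while n = 79 gives 15484 > 15383; so the answer is index 78.

78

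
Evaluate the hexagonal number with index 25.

The 25th hexagonal number is n(2n−1) with n = 25.
25·(2·25 − 1) = 25·49 = 1225.

1225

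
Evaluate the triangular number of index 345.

59685

345·346/2 = 119370/2 = 59685.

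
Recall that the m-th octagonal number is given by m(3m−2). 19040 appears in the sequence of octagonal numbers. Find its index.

80

Set n(3n−2) = 19040, giving 3n² − 2n − 19040 = 0.
So n = (2 + 478) / 6 = 480/6 = 80.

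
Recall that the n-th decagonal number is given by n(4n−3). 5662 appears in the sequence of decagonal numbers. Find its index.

38

Set n(4n−3) = 5662, giving 4n² − 3n − 5662 = 0.
So n = (3 + 301) / 8 = 304/8 = 38.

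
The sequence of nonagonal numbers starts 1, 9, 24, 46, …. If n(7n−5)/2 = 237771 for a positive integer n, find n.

261

Set n(7n−5)/2 = 237771, giving 7n² − 5n − 475542 = 0.
The discriminant is 25 + 56·237771 = 13315201, and √13315201 = 3649.
So n = (5 + 3649) / 14 = 3654/14 = 261.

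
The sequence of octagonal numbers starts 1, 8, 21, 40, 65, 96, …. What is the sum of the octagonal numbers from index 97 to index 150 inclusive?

Σ i(3i−2) = 3Σi² − 2Σi over i = 97..150.
Σi = 11325 − 4656 = 6669 and Σi² = 1136275 − 299536 = 836739.
3·836739 − 2·6669 = 2496879.

2496879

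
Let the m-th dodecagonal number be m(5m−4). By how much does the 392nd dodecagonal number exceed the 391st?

3911

Consecutive dodecagonal numbers differ by 10n − 9: here 10·392 − 9 = 3911.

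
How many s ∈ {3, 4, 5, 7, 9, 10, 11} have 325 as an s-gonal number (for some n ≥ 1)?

2

s = 3: P(3, 25) = 325. ✓
s = 4: P(4, 18) = 324 and P(4, 19) = 361; 325 is not s-gonal.
s = 5: P(5, 14) = 287 and P(5, 15) = 330; 325 is not s-gonal.
s = 7: P(7, 11) = 286 and P(7, 12) = 342; 325 is not s-gonal.
s = 9: P(9, 10) = 325. ✓
s = 10: P(10, 9) = 297 and P(10, 10) = 370; 325 is not s-gonal.
s = 11: P(11, 8) = 260 and P(11, 9) = 333; 325 is not s-gonal.
Hits: s ∈ {3, 9} → 2.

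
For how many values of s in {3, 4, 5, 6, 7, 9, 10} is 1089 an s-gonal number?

2

s = 3: P(3, 46) = 1081 and P(3, 47) = 1128; 1089 is not s-gonal.
s = 4: P(4, 33) = 1089. ✓
s = 5: P(5, 27) = 1080 and P(5, 28) = 1162; 1089 is not s-gonal.
s = 6: P(6, 23) = 1035 and P(6, 24) = 1128; 1089 is not s-gonal.
s = 7: P(7, 21) = 1071 and P(7, 22) = 1177; 1089 is not s-gonal.
s = 9: P(9, 18) = 1089. ✓
s = 10: P(10, 16) = 976 and P(10, 17) = 1105; 1089 is not s-gonal.
Hits: s ∈ {4, 9} → 2.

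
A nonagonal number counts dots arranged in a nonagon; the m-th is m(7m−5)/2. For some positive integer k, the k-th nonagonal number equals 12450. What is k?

60

Set n(7n−5)/2 = 12450, giving 7n² − 5n − 24900 = 0.
The discriminant is 25 + 56·12450 = 697225, and √697225 = 835.
So n = (5 + 835) / 14 = 840/14 = 60.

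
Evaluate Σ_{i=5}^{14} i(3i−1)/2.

Σ i(3i−1)/2 = (3Σi² − Σi) / 2 over i = 5..14.
Σi = 105 − 10 = 95 and Σi² = 1015 − 30 = 985.
(3·985 − 1·95) / 2 = 2860/2 = 1430.

1430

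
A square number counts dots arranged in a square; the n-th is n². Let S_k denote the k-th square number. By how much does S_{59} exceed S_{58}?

n² − (n−1)² = 2n − 1, so 59² − 58² = 2·59 − 1 = 117.

117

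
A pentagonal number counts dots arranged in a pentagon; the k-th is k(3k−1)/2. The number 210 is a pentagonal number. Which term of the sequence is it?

Set n(3n−1)/2 = 210, giving 3n² − n − 420 = 0.
The discriminant is 1 + 24·210 = 5041, and √5041 = 71.
So n = (1 + 71) / 6 = 72/6 = 12.
Check: 12·(3·12 − 1)/2 = 210. ✓

12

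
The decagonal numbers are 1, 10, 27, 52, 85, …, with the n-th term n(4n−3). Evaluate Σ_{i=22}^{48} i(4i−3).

136017

Σ i(4i−3) = 4Σi² − 3Σi over i = 22..48.
Σi = 1176 − 231 = 945 and Σi² = 38024 − 3311 = 34713.
4·34713 − 3·945 = 136017.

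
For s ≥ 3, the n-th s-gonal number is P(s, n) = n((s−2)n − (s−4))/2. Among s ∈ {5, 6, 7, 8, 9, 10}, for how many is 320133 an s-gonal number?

s = 5: P(5, 462) = 319935 and P(5, 463) = 321322; 320133 is not s-gonal.
s = 6: P(6, 400) = 319600 and P(6, 401) = 321201; 320133 is not s-gonal.
s = 7: P(7, 358) = 319873 and P(7, 359) = 321664; 320133 is not s-gonal.
s = 8: P(8, 327) = 320133. ✓
s = 9: P(9, 302) = 318459 and P(9, 303) = 320574; 320133 is not s-gonal.
s = 10: P(10, 283) = 319507 and P(10, 284) = 321772; 320133 is not s-gonal.
Hits: s ∈ {8} → 1.

1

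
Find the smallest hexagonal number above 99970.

100128

Solve n(2n−1) > 99970 for integer n.
The largest n with value ≤ 99970 is 223 (since 99235 ≤ 99970 < 100128), so the first above is n = 224, value 100128.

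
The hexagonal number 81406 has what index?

Set n(2n−1) = 81406, giving 2n² − n − 81406 = 0.
The discriminant is 1 + 8·81406 = 651249, and √651249 = 807.
So n = (1 + 807) / 4 = 808/4 = 202.

202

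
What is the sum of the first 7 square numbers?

140

Σ_{i=1}^{7} i² = 7·8·15/6 = 140.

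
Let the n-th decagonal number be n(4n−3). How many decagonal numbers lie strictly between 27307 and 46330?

24

The n-th decagonal number is n(4n−3).
Smallest index with value > 27307: n = 84 (giving 27972).
Largest index with value < 46330: n = 107 (giving 45475).
Indices 84 through 107: 24 terms.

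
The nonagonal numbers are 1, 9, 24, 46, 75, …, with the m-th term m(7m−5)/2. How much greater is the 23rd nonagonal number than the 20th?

444

23·(7·23 − 5)/2 = 1794 and 20·(7·20 − 5)/2 = 1350.
Difference: 1794 − 1350 = 444.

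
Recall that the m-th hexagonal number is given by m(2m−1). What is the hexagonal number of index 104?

21528

The 104th hexagonal number is n(2n−1) with n = 104.
104·(2·104 − 1) = 104·207 = 21528.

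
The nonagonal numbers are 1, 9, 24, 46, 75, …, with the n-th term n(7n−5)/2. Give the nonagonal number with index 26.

26·(7·26 − 5)/2 = 26·177/2 = 2301.

2301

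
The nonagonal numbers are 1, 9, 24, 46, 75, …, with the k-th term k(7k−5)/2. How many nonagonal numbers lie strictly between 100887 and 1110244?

393

The n-th nonagonal number is n(7n−5)/2.
Smallest index with value > 100887: n = 171 (giving 101916).
Largest index with value < 1110244: n = 563 (giving 1107984).
Indices 171 through 563: 393 terms.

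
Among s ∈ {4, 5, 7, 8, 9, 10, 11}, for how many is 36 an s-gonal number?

1

s = 4: P(4, 6) = 36. ✓
s = 5: P(5, 5) = 35 and P(5, 6) = 51; 36 is not s-gonal.
s = 7: P(7, 4) = 34 and P(7, 5) = 55; 36 is not s-gonal.
s = 8: P(8, 3) = 21 and P(8, 4) = 40; 36 is not s-gonal.
s = 9: P(9, 3) = 24 and P(9, 4) = 46; 36 is not s-gonal.
s = 10: P(10, 3) = 27 and P(10, 4) = 52; 36 is not s-gonal.
s = 11: P(11, 3) = 30 and P(11, 4) = 58; 36 is not s-gonal.
Hits: s ∈ {4} → 1.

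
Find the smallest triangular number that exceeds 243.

Solve n(n+1)/2 > 243 for integer n.
The largest n with value ≤ 243 is 21 (since 231 ≤ 243 < 253), so the first above is n = 22, value 253.

253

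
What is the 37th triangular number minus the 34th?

37·38/2 = 703 and 34·35/2 = 595.
Difference: 703 − 595 = 108.

108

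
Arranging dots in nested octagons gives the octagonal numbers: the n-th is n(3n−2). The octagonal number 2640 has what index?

30

Set n(3n−2) = 2640, giving 3n² − 2n − 2640 = 0.
The discriminant is 4 + 12·2640 = 31684, and √31684 = 178.
So n = (2 + 178) / 6 = 180/6 = 30.
Check: 30·(3·30 − 2) = 2640. ✓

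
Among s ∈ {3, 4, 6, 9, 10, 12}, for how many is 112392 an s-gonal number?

1

s = 3: P(3, 473) = 112101 and P(3, 474) = 112575; 112392 is not s-gonal.
s = 4: P(4, 335) = 112225 and P(4, 336) = 112896; 112392 is not s-gonal.
s = 6: P(6, 237) = 112101 and P(6, 238) = 113050; 112392 is not s-gonal.
s = 9: P(9, 179) = 111696 and P(9, 180) = 112950; 112392 is not s-gonal.
s = 10: P(10, 168) = 112392. ✓
s = 12: P(12, 150) = 111900 and P(12, 151) = 113401; 112392 is not s-gonal.
Hits: s ∈ {10} → 1.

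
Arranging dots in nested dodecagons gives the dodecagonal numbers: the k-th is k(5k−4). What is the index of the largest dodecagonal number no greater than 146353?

171

Solve n(5n−4) ≤ 146353 for integer n.
n = 171 gives 145521 ≤ 146353, while n = 172 gives 147232 > 146353; so the answer is index 171.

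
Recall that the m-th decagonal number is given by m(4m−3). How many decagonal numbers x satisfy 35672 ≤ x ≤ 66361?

35

The n-th decagonal number is n(4n−3).
Smallest index with value ≥ 35672: n = 95 (giving 35815).
Largest index with value ≤ 66361: n = 129 (giving 66177).
Indices 95 through 129: 35 terms.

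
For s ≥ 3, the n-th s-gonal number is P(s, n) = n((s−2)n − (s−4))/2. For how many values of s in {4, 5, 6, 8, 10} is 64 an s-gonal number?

1

s = 4: P(4, 8) = 64. ✓
s = 5: P(5, 6) = 51 and P(5, 7) = 70; 64 is not s-gonal.
s = 6: P(6, 5) = 45 and P(6, 6) = 66; 64 is not s-gonal.
s = 8: P(8, 4) = 40 and P(8, 5) = 65; 64 is not s-gonal.
s = 10: P(10, 4) = 52 and P(10, 5) = 85; 64 is not s-gonal.
Hits: s ∈ {4} → 1.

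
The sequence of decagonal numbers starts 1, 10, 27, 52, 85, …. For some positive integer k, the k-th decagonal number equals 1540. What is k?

Set n(4n−3) = 1540, giving 4n² − 3n − 1540 = 0.
The discriminant is 9 + 16·1540 = 24649, and √24649 = 157.
So n = (3 + 157) / 8 = 160/8 = 20.

20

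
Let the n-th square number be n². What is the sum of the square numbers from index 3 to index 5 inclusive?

50

Σ_{i=3}^{5} i² = 55 − 5 = 50.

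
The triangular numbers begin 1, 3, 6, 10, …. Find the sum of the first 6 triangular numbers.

56

Σ i(i+1)/2 = (Σi² + Σi) / 2 over i = 1..6.
Σi = 21 and Σi² = 91.
(1·91 + 1·21) / 2 = 112/2 = 56.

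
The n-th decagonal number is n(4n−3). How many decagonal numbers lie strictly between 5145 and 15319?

The n-th decagonal number is n(4n−3).
Smallest index with value > 5145: n = 37 (giving 5365).
Largest index with value < 15319: n = 62 (giving 15190).
Indices 37 through 62: 26 terms.

26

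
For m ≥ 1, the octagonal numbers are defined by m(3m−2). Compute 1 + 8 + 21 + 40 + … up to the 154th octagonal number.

Σ i(3i−2) = 3Σi² − 2Σi over i = 1..154.
Σi = 11935 and Σi² = 1229305.
3·1229305 − 2·11935 = 3664045.

3664045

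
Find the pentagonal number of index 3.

3·(3·3 − 1)/2 = 3·8/2 = 3·4 = 12.

12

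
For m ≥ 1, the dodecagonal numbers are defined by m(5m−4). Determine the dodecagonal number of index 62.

18972

The 62nd dodecagonal number is n(5n−4) with n = 62.
62·(5·62 − 4) = 62·306 = 18972.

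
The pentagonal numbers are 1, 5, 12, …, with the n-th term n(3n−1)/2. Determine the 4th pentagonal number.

The 4th pentagonal number is n(3n−1)/2 with n = 4.
4·(3·4 − 1)/2 = 4·11/2 = 22.

22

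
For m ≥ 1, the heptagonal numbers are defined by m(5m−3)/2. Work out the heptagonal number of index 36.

36·(5·36 − 3)/2 = 36·177/2 = 3186.

3186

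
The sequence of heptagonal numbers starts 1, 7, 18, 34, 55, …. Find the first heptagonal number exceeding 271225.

Solve n(5n−3)/2 > 271225 for integer n.
The largest n with value ≤ 271225 is 329 (since 270109 ≤ 271225 < 271755), so the first above is n = 330, value 271755.

271755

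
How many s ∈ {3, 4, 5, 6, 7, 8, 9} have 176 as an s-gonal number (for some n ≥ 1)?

2

s = 3: P(3, 18) = 171 and P(3, 19) = 190; 176 is not s-gonal.
s = 4: P(4, 13) = 169 and P(4, 14) = 196; 176 is not s-gonal.
s = 5: P(5, 11) = 176. ✓
s = 6: P(6, 9) = 153 and P(6, 10) = 190; 176 is not s-gonal.
s = 7: P(7, 8) = 148 and P(7, 9) = 189; 176 is not s-gonal.
s = 8: P(8, 8) = 176. ✓
s = 9: P(9, 7) = 154 and P(9, 8) = 204; 176 is not s-gonal.
Hits: s ∈ {5, 8} → 2.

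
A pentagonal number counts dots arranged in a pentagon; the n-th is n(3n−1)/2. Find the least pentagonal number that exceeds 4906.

Solve n(3n−1)/2 > 4906 for integer n.
The largest n with value ≤ 4906 is 57 (since 4845 ≤ 4906 < 5017), so the first above is n = 58, value 5017.

5017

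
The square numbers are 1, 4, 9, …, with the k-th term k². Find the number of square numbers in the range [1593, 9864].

60

The n-th square number is n².
Smallest index with value ≥ 1593: n = 40 (giving 1600).
Largest index with value ≤ 9864: n = 99 (giving 9801).
Indices 40 through 99: 60 terms.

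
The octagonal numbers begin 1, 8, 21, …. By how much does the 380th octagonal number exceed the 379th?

Consecutive octagonal numbers differ by 6n − 5: here 6·380 − 5 = 2275.

2275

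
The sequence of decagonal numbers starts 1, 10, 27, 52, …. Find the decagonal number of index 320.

The 320th decagonal number is n(4n−3) with n = 320.
320·(4·320 − 3) = 320·1277 = 408640.

408640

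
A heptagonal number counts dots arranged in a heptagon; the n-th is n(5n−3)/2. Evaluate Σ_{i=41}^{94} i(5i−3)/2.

642420

Σ i(5i−3)/2 = (5Σi² − 3Σi) / 2 over i = 41..94.
Σi = 4465 − 820 = 3645 and Σi² = 281295 − 22140 = 259155.
(5·259155 − 3·3645) / 2 = 1284840/2 = 642420.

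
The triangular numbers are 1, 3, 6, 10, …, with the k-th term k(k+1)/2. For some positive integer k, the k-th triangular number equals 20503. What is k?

202

Set n(n+1)/2 = 20503, giving n² + n − 41006 = 0.
So n = (-1 + 405) / 2 = 404/2 = 202.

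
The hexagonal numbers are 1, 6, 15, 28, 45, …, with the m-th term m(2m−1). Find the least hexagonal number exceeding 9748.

10011

Solve n(2n−1) > 9748 for integer n.
The largest n with value ≤ 9748 is 70 (since 9730 ≤ 9748 < 10011), so the first above is n = 71, value 10011.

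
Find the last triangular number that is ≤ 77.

Solve n(n+1)/2 ≤ 77 for integer n.
n = 11 gives 66 ≤ 77, while n = 12 gives 78 > 77; so the answer is 66.

66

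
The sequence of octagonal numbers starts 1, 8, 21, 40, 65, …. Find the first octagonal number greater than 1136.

Solve n(3n−2) > 1136 for integer n.
The largest n with value ≤ 1136 is 19 (since 1045 ≤ 1136 < 1160), so the first above is n = 20, value 1160.

1160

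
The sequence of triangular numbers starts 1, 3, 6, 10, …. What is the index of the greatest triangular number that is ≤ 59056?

343

Solve n(n+1)/2 ≤ 59056 for integer n.
n = 343 gives 58996 ≤ 59056, while n = 344 gives 59340 > 59056; so the answer is index 343.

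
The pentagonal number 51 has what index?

Set n(3n−1)/2 = 51, giving 3n² − n − 102 = 0.
The discriminant is 1 + 24·51 = 1225, and √1225 = 35.
So n = (1 + 35) / 6 = 36/6 = 6.
Check: 6·(3·6 − 1)/2 = 51. ✓

6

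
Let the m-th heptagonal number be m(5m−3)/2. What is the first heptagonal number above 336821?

338008

Solve n(5n−3)/2 > 336821 for integer n.
The largest n with value ≤ 336821 is 367 (since 336172 ≤ 336821 < 338008), so the first above is n = 368, value 338008.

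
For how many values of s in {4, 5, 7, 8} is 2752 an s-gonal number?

s = 4: P(4, 52) = 2704 and P(4, 53) = 2809; 2752 is not s-gonal.
s = 5: P(5, 43) = 2752. ✓
s = 7: P(7, 33) = 2673 and P(7, 34) = 2839; 2752 is not s-gonal.
s = 8: P(8, 30) = 2640 and P(8, 31) = 2821; 2752 is not s-gonal.
Hits: s ∈ {5} → 1.

1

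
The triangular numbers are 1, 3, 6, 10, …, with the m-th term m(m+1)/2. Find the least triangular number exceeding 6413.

Solve n(n+1)/2 > 6413 for integer n.
The largest n with value ≤ 6413 is 112 (since 6328 ≤ 6413 < 6441), so the first above is n = 113, value 6441.

6441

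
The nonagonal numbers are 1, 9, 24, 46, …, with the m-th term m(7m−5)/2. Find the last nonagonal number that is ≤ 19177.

18981

Solve n(7n−5)/2 ≤ 19177 for integer n.
n = 74 gives 18981 ≤ 19177, while n = 75 gives 19500 > 19177; so the answer is 18981.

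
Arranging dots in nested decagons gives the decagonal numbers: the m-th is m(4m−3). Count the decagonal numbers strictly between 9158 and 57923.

72

The n-th decagonal number is n(4n−3).
Smallest index with value > 9158: n = 49 (giving 9457).
Largest index with value < 57923: n = 120 (giving 57240).
Indices 49 through 120: 72 terms.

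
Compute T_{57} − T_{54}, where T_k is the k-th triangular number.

57·58/2 = 1653 and 54·55/2 = 1485.
Difference: 1653 − 1485 = 168.

168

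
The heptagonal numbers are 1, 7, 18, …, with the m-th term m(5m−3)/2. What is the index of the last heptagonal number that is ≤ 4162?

Solve n(5n−3)/2 ≤ 4162 for integer n.
n = 41 gives 4141 ≤ 4162, while n = 42 gives 4347 > 4162; so the answer is index 41.

41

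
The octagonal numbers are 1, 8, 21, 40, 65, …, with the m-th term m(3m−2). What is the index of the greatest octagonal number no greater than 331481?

332

Solve n(3n−2) ≤ 331481 for integer n.
n = 332 gives 330008 ≤ 331481, while n = 333 gives 332001 > 331481; so the answer is index 332.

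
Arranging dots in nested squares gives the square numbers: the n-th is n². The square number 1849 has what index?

43

We need n² = 1849, so n = √1849 = 43.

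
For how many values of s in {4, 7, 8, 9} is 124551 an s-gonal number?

s = 4: P(4, 352) = 123904 and P(4, 353) = 124609; 124551 is not s-gonal.
s = 7: P(7, 223) = 123988 and P(7, 224) = 125104; 124551 is not s-gonal.
s = 8: P(8, 204) = 124440 and P(8, 205) = 125665; 124551 is not s-gonal.
s = 9: P(9, 189) = 124551. ✓
Hits: s ∈ {9} → 1.

1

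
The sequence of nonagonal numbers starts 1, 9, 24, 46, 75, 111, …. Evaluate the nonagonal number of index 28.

2674

The 28th nonagonal number is n(7n−5)/2 with n = 28.
28·(7·28 − 5)/2 = 28·191/2 = 2674.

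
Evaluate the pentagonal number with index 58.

5017

The 58th pentagonal number is n(3n−1)/2 with n = 58.
58·(3·58 − 1)/2 = 58·173/2 = 5017.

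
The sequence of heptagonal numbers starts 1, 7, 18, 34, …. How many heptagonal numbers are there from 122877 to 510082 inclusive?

The n-th heptagonal number is n(5n−3)/2.
Smallest index with value ≥ 122877: n = 222 (giving 122877).
Largest index with value ≤ 510082: n = 452 (giving 510082).
Indices 222 through 452: 231 terms.

231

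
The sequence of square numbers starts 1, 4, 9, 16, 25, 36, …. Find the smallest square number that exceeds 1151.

Solve n² > 1151 for integer n.
The largest n with value ≤ 1151 is 33 (since 1089 ≤ 1151 < 1156), so the first above is n = 34, value 1156.

1156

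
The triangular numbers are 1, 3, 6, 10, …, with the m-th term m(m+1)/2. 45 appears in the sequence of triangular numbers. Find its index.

9

Set n(n+1)/2 = 45, giving n² + n − 90 = 0.
So n = (-1 + 19) / 2 = 18/2 = 9.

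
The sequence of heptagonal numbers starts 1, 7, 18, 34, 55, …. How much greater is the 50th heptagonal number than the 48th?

50·(5·50 − 3)/2 = 6175 and 48·(5·48 − 3)/2 = 5688.
Difference: 6175 − 5688 = 487.

487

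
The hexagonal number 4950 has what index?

50

Set n(2n−1) = 4950, giving 2n² − n − 4950 = 0.
The discriminant is 1 + 8·4950 = 39601, and √39601 = 199.
So n = (1 + 199) / 4 = 200/4 = 50.
Check: 50·(2·50 − 1) = 4950. ✓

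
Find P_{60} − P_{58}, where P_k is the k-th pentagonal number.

353

60·(3·60 − 1)/2 = 5370 and 58·(3·58 − 1)/2 = 5017.
Difference: 5370 − 5017 = 353.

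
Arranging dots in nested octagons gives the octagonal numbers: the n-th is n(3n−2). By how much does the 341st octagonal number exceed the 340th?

Consecutive octagonal numbers differ by 6n − 5: here 6·341 − 5 = 2041.

2041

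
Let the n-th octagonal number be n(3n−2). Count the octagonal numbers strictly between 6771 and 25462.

45

The n-th octagonal number is n(3n−2).
Smallest index with value > 6771: n = 48 (giving 6816).
Largest index with value < 25462: n = 92 (giving 25208).
Indices 48 through 92: 45 terms.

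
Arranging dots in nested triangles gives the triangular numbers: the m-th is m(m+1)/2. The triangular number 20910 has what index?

Set n(n+1)/2 = 20910, giving n² + n − 41820 = 0.
So n = (-1 + 409) / 2 = 408/2 = 204.

204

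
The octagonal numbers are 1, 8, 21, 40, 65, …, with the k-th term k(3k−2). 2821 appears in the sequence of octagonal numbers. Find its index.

31

Set n(3n−2) = 2821, giving 3n² − 2n − 2821 = 0.
So n = (2 + 184) / 6 = 186/6 = 31.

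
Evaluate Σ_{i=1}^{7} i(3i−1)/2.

Σ i(3i−1)/2 = (3Σi² − Σi) / 2 over i = 1..7.
Σi = 28 and Σi² = 140.
(3·140 − 1·28) / 2 = 392/2 = 196.

196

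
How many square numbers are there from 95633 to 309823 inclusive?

247

The n-th square number is n².
Smallest index with value ≥ 95633: n = 310 (giving 96100).
Largest index with value ≤ 309823: n = 556 (giving 309136).
Indices 310 through 556: 247 terms.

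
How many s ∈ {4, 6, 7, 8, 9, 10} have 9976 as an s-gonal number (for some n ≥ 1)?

s = 4: P(4, 99) = 9801 and P(4, 100) = 10000; 9976 is not s-gonal.
s = 6: P(6, 70) = 9730 and P(6, 71) = 10011; 9976 is not s-gonal.
s = 7: P(7, 63) = 9828 and P(7, 64) = 10144; 9976 is not s-gonal.
s = 8: P(8, 58) = 9976. ✓
s = 9: P(9, 53) = 9699 and P(9, 54) = 10071; 9976 is not s-gonal.
s = 10: P(10, 50) = 9850 and P(10, 51) = 10251; 9976 is not s-gonal.
Hits: s ∈ {8} → 1.

1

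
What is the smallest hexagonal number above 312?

Solve n(2n−1) > 312 for integer n.
The largest n with value ≤ 312 is 12 (since 276 ≤ 312 < 325), so the first above is n = 13, value 325.

325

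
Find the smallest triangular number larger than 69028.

Solve n(n+1)/2 > 69028 for integer n.
The largest n with value ≤ 69028 is 371 (since 69006 ≤ 69028 < 69378), so the first above is n = 372, value 69378.

69378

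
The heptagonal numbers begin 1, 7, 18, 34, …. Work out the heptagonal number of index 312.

The 312th heptagonal number is n(5n−3)/2 with n = 312.
312·(5·312 − 3)/2 = 312·1557/2 = 242892.

242892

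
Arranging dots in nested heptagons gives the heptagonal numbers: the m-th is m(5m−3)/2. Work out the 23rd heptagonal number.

1288

The 23rd heptagonal number is n(5n−3)/2 with n = 23.
23·(5·23 − 3)/2 = 23·112/2 = 23·56 = 1288.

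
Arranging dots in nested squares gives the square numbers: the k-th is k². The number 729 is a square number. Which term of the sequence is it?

We need n² = 729, so n = √729 = 27.

27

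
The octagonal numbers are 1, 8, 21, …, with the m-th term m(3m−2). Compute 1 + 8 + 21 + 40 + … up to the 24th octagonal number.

14100

Σ i(3i−2) = 3Σi² − 2Σi over i = 1..24.
Σi = 300 and Σi² = 4900.
3·4900 − 2·300 = 14100.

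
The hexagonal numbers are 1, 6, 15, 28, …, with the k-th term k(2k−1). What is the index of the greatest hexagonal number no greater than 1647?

Solve n(2n−1) ≤ 1647 for integer n.
n = 28 gives 1540 ≤ 1647, while n = 29 gives 1653 > 1647; so the answer is index 28.

28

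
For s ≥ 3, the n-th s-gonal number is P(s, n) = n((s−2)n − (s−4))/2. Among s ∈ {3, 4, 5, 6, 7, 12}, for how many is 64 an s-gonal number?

2

s = 3: P(3, 10) = 55 and P(3, 11) = 66; 64 is not s-gonal.
s = 4: P(4, 8) = 64. ✓
s = 5: P(5, 6) = 51 and P(5, 7) = 70; 64 is not s-gonal.
s = 6: P(6, 5) = 45 and P(6, 6) = 66; 64 is not s-gonal.
s = 7: P(7, 5) = 55 and P(7, 6) = 81; 64 is not s-gonal.
s = 12: P(12, 4) = 64. ✓
Hits: s ∈ {4, 12} → 2.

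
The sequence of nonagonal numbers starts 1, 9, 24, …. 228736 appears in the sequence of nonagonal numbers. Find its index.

Set n(7n−5)/2 = 228736, giving 7n² − 5n − 457472 = 0.
The discriminant is 25 + 56·228736 = 12809241, and √12809241 = 3579.
So n = (5 + 3579) / 14 = 3584/14 = 256.

256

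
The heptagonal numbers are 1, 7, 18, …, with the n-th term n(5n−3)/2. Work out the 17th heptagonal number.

The 17th heptagonal number is n(5n−3)/2 with n = 17.
17·(5·17 − 3)/2 = 17·82/2 = 17·41 = 697.

697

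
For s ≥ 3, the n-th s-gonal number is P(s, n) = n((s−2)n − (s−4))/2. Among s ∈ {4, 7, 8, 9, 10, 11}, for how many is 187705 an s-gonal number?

1

s = 4: P(4, 433) = 187489 and P(4, 434) = 188356; 187705 is not s-gonal.
s = 7: P(7, 274) = 187279 and P(7, 275) = 188650; 187705 is not s-gonal.
s = 8: P(8, 250) = 187000 and P(8, 251) = 188501; 187705 is not s-gonal.
s = 9: P(9, 231) = 186186 and P(9, 232) = 187804; 187705 is not s-gonal.
s = 10: P(10, 217) = 187705. ✓
s = 11: P(11, 204) = 186558 and P(11, 205) = 188395; 187705 is not s-gonal.
Hits: s ∈ {10} → 1.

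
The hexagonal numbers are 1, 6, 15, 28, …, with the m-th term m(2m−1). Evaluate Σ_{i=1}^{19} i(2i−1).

Σ i(2i−1) = 2Σi² − Σi over i = 1..19.
Σi = 190 and Σi² = 2470.
2·2470 − 1·190 = 4750.

4750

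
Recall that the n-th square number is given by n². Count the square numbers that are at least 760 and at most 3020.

The n-th square number is n².
Smallest index with value ≥ 760: n = 28 (giving 784).
Largest index with value ≤ 3020: n = 54 (giving 2916).
Indices 28 through 54: 27 terms.

27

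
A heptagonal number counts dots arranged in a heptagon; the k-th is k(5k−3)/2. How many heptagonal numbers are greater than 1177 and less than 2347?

The n-th heptagonal number is n(5n−3)/2.
Smallest index with value > 1177: n = 23 (giving 1288).
Largest index with value < 2347: n = 30 (giving 2205).
Indices 23 through 30: 8 terms.

8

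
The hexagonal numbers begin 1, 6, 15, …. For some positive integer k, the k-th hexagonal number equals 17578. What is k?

Set n(2n−1) = 17578, giving 2n² − n − 17578 = 0.
The discriminant is 1 + 8·17578 = 140625, and √140625 = 375.
So n = (1 + 375) / 4 = 376/4 = 94.

94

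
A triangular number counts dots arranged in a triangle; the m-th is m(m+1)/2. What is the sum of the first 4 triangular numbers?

20

Σ i(i+1)/2 = (Σi² + Σi) / 2 over i = 1..4.
Σi = 10 and Σi² = 30.
(1·30 + 1·10) / 2 = 40/2 = 20.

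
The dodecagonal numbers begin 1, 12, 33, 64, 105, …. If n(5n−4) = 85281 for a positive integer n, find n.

131

Set n(5n−4) = 85281, giving 5n² − 4n − 85281 = 0.
So n = (4 + 1306) / 10 = 1310/10 = 131.
Check: 131·(5·131 − 4) = 85281. ✓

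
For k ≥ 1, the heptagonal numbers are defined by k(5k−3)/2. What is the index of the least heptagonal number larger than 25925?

Solve n(5n−3)/2 > 25925 for integer n.
The largest n with value ≤ 25925 is 102 (since 25857 ≤ 25925 < 26368), so the first above is n = 103, value 26368.

103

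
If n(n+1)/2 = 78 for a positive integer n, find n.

Set n(n+1)/2 = 78, giving n² + n − 156 = 0.
The discriminant is 1 + 8·78 = 625, and √625 = 25.
So n = (-1 + 25) / 2 = 24/2 = 12.
Check: 12·13/2 = 78. ✓

12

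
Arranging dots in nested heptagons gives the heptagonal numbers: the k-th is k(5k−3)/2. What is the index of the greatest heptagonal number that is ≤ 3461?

37

Solve n(5n−3)/2 ≤ 3461 for integer n.
n = 37 gives 3367 ≤ 3461, while n = 38 gives 3553 > 3461; so the answer is index 37.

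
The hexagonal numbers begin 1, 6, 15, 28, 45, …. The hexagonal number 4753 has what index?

49

Set n(2n−1) = 4753, giving 2n² − n − 4753 = 0.
So n = (1 + 195) / 4 = 196/4 = 49.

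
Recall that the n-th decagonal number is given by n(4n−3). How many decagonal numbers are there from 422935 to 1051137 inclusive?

The n-th decagonal number is n(4n−3).
Smallest index with value ≥ 422935: n = 326 (giving 424126).
Largest index with value ≤ 1051137: n = 513 (giving 1051137).
Indices 326 through 513: 188 terms.

188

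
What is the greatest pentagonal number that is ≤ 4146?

4030

Solve n(3n−1)/2 ≤ 4146 for integer n.
n = 52 gives 4030 ≤ 4146, while n = 53 gives 4187 > 4146; so the answer is 4030.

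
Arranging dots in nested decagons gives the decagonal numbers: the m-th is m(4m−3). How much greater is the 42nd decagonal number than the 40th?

42·(4·42 − 3) = 6930 and 40·(4·40 − 3) = 6280.
Difference: 6930 − 6280 = 650.

650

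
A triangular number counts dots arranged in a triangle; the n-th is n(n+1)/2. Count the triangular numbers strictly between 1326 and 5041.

48

The n-th triangular number is n(n+1)/2.
Smallest index with value > 1326: n = 52 (giving 1378).
Largest index with value < 5041: n = 99 (giving 4950).
Indices 52 through 99: 48 terms.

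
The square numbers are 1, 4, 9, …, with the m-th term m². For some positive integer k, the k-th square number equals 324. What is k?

18

We need n² = 324, so n = √324 = 18.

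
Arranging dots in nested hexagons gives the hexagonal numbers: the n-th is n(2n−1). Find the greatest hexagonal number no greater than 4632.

Solve n(2n−1) ≤ 4632 for integer n.
n = 48 gives 4560 ≤ 4632, while n = 49 gives 4753 > 4632; so the answer is 4560.

4560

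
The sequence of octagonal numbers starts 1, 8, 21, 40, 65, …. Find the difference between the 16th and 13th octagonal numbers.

16·(3·16 − 2) = 736 and 13·(3·13 − 2) = 481.
Difference: 736 − 481 = 255.

255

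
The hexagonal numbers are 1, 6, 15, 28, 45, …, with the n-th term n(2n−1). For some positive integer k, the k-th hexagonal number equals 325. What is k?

13

Set n(2n−1) = 325, giving 2n² − n − 325 = 0.
So n = (1 + 51) / 4 = 52/4 = 13.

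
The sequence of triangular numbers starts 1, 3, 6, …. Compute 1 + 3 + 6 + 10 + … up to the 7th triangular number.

84

Σ i(i+1)/2 = (Σi² + Σi) / 2 over i = 1..7.
Σi = 28 and Σi² = 140.
(1·140 + 1·28) / 2 = 168/2 = 84.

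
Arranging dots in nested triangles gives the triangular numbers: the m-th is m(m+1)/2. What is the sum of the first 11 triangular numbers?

286

Σ i(i+1)/2 = (Σi² + Σi) / 2 over i = 1..11.
Σi = 66 and Σi² = 506.
(1·506 + 1·66) / 2 = 572/2 = 286.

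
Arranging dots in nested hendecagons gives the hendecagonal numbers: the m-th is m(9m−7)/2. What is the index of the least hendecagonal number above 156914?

Solve n(9n−7)/2 > 156914 for integer n.
The largest n with value ≤ 156914 is 187 (since 156706 ≤ 156914 < 158390), so the first above is n = 188, value 158390.

188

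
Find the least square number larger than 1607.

Solve n² > 1607 for integer n.
The largest n with value ≤ 1607 is 40 (since 1600 ≤ 1607 < 1681), so the first above is n = 41, value 1681.

1681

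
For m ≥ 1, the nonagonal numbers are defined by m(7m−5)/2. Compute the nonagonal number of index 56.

10836

56·(7·56 − 5)/2 = 56·387/2 = 10836.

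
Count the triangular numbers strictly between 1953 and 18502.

129

The n-th triangular number is n(n+1)/2.
Smallest index with value > 1953: n = 63 (giving 2016).
Largest index with value < 18502: n = 191 (giving 18336).
Indices 63 through 191: 129 terms.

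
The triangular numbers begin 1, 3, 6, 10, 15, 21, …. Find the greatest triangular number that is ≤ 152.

136

Solve n(n+1)/2 ≤ 152 for integer n.
n = 16 gives 136 ≤ 152, while n = 17 gives 153 > 152; so the answer is 136.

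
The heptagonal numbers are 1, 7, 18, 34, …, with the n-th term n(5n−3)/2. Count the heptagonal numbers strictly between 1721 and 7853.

30

The n-th heptagonal number is n(5n−3)/2.
Smallest index with value > 1721: n = 27 (giving 1782).
Largest index with value < 7853: n = 56 (giving 7756).
Indices 27 through 56: 30 terms.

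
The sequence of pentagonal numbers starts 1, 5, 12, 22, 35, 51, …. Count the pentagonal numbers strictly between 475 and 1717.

The n-th pentagonal number is n(3n−1)/2.
Smallest index with value > 475: n = 18 (giving 477).
Largest index with value < 1717: n = 33 (giving 1617).
Indices 18 through 33: 16 terms.

16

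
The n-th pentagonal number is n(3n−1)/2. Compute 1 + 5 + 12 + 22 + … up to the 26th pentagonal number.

Σ i(3i−1)/2 = (3Σi² − Σi) / 2 over i = 1..26.
Σi = 351 and Σi² = 6201.
(3·6201 − 1·351) / 2 = 18252/2 = 9126.

9126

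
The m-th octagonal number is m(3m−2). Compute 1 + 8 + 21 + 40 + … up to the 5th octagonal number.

135

Σ i(3i−2) = 3Σi² − 2Σi over i = 1..5.
Σi = 15 and Σi² = 55.
3·55 − 2·15 = 135.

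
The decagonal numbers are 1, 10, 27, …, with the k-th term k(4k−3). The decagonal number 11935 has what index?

Set n(4n−3) = 11935, giving 4n² − 3n − 11935 = 0.
So n = (3 + 437) / 8 = 440/8 = 55.
Check: 55·(4·55 − 3) = 11935. ✓

55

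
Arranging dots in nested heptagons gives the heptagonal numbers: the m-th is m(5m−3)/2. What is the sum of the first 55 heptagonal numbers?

140140

Σ i(5i−3)/2 = (5Σi² − 3Σi) / 2 over i = 1..55.
Σi = 1540 and Σi² = 56980.
(5·56980 − 3·1540) / 2 = 280280/2 = 140140.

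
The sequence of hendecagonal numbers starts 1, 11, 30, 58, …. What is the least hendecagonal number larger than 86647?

Solve n(9n−7)/2 > 86647 for integer n.
The largest n with value ≤ 86647 is 139 (since 86458 ≤ 86647 < 87710), so the first above is n = 140, value 87710.

87710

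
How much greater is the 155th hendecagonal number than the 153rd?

155·(9·155 − 7)/2 = 107570 and 153·(9·153 − 7)/2 = 104805.
Difference: 107570 − 104805 = 2765.

2765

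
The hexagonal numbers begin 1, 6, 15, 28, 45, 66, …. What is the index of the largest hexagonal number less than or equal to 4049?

Solve n(2n−1) ≤ 4049 for integer n.
n = 45 gives 4005 ≤ 4049, while n = 46 gives 4186 > 4049; so the answer is index 45.

45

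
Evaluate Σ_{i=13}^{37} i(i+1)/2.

8775

Σ i(i+1)/2 = (Σi² + Σi) / 2 over i = 13..37.
Σi = 703 − 78 = 625 and Σi² = 17575 − 650 = 16925.
(1·16925 + 1·625) / 2 = 17550/2 = 8775.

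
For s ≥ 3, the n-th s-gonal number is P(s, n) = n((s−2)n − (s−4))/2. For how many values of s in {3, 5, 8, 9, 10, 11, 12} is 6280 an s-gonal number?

1

s = 3: P(3, 111) = 6216 and P(3, 112) = 6328; 6280 is not s-gonal.
s = 5: P(5, 64) = 6112 and P(5, 65) = 6305; 6280 is not s-gonal.
s = 8: P(8, 46) = 6256 and P(8, 47) = 6533; 6280 is not s-gonal.
s = 9: P(9, 42) = 6069 and P(9, 43) = 6364; 6280 is not s-gonal.
s = 10: P(10, 40) = 6280. ✓
s = 11: P(11, 37) = 6031 and P(11, 38) = 6365; 6280 is not s-gonal.
s = 12: P(12, 35) = 5985 and P(12, 36) = 6336; 6280 is not s-gonal.
Hits: s ∈ {10} → 1.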